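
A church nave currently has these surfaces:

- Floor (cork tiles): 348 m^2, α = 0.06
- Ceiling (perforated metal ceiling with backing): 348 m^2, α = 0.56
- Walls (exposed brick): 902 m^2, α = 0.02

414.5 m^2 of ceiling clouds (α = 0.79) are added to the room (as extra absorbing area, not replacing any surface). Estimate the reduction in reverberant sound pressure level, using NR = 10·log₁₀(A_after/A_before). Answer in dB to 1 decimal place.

Total absorption A_before = 348*0.06 + 348*0.56 + 902*0.02
  = 20.880 + 194.880 + 18.040 = 233.800 m^2 sabins.
Added absorption = 414.5 × 0.79 = 327.455 sabins.
A_after = 233.800 + 327.455 = 561.255 sabins.
Reduction = 10 log₁₀(A_after/A_before) = 10 log₁₀(2.4006) = 3.8 dB.

3.8 dB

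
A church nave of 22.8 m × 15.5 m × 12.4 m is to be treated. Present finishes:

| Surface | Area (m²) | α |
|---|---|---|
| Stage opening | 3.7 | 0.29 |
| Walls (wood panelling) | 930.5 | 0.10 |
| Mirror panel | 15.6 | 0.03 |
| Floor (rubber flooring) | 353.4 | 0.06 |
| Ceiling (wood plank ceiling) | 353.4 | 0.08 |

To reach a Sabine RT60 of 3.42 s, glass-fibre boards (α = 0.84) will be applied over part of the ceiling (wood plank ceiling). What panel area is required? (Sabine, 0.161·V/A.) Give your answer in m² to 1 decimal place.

81.9

A₁ = Σ Sᵢαᵢ = 3.7×0.29 + 930.5×0.10 + 15.6×0.03 + 353.4×0.06 + 353.4×0.08 = 144.067 sabins.
V = 4382.16 m³. Target absorption A₂ = 0.161 × 4382.16 / 3.42 = 206.295 sabins.
Absorption to add: 206.295 − 144.067 = 62.228 sabins.
Net gain per m²: Δα = 0.84 − 0.08 = 0.76.
Area = ΔA/Δα = 62.228/0.76 = 81.9 m².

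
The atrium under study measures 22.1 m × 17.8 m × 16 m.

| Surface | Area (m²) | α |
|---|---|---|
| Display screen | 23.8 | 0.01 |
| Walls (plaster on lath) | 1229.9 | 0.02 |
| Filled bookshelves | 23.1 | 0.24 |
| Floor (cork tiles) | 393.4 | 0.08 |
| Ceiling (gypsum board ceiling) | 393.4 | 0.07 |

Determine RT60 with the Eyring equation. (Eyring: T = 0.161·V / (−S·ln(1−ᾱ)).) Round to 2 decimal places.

11.09 seconds

S = Σ Sᵢ = 2063.6 m².
Absorption A = 23.8·0.01 + 1229.9·0.02 + 23.1·0.24 + 393.4·0.08 + 393.4·0.07 = 89.390 sabins.
ᾱ = 89.390 / 2063.6 = 0.0433.
−S·ln(1−ᾱ) = −2063.6 × ln(1 − 0.0433) = 91.346.
V = 22.1 × 17.8 × 16 = 6294.08 m³.
RT60 = 0.161 × 6294.08 / 91.346 = 11.09 s.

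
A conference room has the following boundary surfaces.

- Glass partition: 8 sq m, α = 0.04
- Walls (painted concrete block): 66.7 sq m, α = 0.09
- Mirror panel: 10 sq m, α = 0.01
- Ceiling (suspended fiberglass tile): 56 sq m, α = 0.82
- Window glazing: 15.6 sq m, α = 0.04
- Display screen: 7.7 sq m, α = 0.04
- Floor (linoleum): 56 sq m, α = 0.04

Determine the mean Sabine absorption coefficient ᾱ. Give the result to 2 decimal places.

0.25

S = Σ Sᵢ = 8 + 66.7 + 10 + 56 + 15.6 + 7.7 + 56 = 220.0 sq m.
Weighted sum Σ Sα = 55.515.
ᾱ = A/S = 0.25.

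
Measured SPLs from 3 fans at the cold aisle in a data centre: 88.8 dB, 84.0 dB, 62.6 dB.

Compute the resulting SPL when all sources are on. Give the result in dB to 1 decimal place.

90.1 dB

Converting to relative power and adding: 10^(88.8/10) + 10^(84.0/10) + 10^(62.6/10) = 1.012e+09.
L_total = 10·log₁₀(1.012e+09) = 90.1 dB.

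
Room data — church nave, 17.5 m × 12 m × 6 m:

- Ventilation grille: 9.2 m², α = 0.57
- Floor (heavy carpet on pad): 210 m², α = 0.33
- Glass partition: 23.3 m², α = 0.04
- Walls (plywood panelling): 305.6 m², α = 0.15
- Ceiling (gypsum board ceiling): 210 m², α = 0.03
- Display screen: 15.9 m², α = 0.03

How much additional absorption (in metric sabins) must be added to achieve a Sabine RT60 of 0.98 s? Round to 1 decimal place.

A₁ = Σ Sᵢαᵢ = 9.2·0.57 + 210·0.33 + 23.3·0.04 + 305.6·0.15 + 210·0.03 + 15.9·0.03 = 128.093 sabins.
Target A₂ = 0.161·1260/0.98 = 207.000 sabins (V = 1260 m³).
Additional absorption ΔA = 207.000 − 128.093 = 78.9 sabins.

78.9 sabins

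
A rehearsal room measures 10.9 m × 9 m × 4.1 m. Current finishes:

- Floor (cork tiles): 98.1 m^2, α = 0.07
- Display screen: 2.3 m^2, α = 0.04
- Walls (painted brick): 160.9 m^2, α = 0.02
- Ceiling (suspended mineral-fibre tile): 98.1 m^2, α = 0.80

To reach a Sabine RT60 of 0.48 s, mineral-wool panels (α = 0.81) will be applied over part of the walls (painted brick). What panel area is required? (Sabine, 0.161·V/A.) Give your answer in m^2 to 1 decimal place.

58.5

Summing Sᵢαᵢ: 6.867 + 0.092 + 3.218 + 78.480 → A₁ = 88.657 sabins.
Required A₂ = 0.161·402.21/0.48 = 134.908 sabins.
Absorption to add: 134.908 − 88.657 = 46.251 sabins.
Net gain per m^2: Δα = 0.81 − 0.02 = 0.79.
Panel area = 46.251 / 0.79 = 58.5 m^2.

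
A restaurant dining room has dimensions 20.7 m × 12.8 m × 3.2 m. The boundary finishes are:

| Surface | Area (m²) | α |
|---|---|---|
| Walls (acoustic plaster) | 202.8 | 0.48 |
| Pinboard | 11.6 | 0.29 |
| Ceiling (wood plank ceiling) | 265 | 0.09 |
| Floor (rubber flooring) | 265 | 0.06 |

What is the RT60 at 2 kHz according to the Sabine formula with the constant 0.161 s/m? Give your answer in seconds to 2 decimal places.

0.97 s

Total absorption A = 202.8×0.48 + 11.6×0.29 + 265×0.09 + 265×0.06
  = 97.344 + 3.364 + 23.850 + 15.900 = 140.458 m² sabins.
Volume V = 20.7 × 12.8 × 3.2 = 847.872 m³.
RT60 = 0.161 · V / A = 0.161 × 847.872 / 140.458 = 0.97 s.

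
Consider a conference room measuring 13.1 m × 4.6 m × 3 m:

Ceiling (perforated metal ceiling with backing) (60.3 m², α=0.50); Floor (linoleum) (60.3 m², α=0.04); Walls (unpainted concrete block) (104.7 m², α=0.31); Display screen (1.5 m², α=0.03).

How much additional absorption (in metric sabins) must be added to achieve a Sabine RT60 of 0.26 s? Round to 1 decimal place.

46.9 sabins

Summing Sᵢαᵢ: 30.150 + 2.412 + 32.457 + 0.045 → A₁ = 65.064 sabins.
For T = 0.26 s, need A₂ = 0.161·V/T = 0.161·180.78/0.26 = 111.945 sabins.
Additional absorption ΔA = 111.945 − 65.064 = 46.9 sabins.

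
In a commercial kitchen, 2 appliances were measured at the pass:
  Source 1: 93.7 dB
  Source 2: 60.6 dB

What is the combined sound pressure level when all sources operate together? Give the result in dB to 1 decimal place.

Sum in the linear (power) domain: Σ 10^(Lᵢ/10) = 10^(93.7/10) + 10^(60.6/10) = 2.345e+09.
Back to dB: 10·log₁₀ Σ = 93.7 dB.

93.7 dB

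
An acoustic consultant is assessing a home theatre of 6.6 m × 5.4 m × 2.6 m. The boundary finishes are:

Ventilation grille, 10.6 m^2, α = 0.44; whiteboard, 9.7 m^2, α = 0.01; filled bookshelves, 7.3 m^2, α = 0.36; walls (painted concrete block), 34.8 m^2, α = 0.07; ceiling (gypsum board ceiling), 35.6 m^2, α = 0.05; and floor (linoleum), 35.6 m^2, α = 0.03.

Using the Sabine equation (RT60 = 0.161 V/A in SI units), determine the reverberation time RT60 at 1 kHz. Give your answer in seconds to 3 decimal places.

A = Σ Sᵢαᵢ = 10.6*0.44 + 9.7*0.01 + 7.3*0.36 + 34.8*0.07 + 35.6*0.05 + 35.6*0.03 = 12.673 sabins.
Volume V = 6.6 × 5.4 × 2.6 = 92.664 m³.
RT60 = 0.161 · V / A = 0.161 × 92.664 / 12.673 = 1.177 s.

1.177 seconds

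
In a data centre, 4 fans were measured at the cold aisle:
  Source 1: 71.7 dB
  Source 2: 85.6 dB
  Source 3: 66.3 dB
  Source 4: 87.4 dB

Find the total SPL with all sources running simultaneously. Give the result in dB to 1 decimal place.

Sum in the linear (power) domain: Σ 10^(Lᵢ/10) = 10^(71.7/10) + 10^(85.6/10) + 10^(66.3/10) + 10^(87.4/10) = 9.317e+08.
Combined level = 10 log₁₀(9.317e+08) = 89.7 dB.

89.7 dB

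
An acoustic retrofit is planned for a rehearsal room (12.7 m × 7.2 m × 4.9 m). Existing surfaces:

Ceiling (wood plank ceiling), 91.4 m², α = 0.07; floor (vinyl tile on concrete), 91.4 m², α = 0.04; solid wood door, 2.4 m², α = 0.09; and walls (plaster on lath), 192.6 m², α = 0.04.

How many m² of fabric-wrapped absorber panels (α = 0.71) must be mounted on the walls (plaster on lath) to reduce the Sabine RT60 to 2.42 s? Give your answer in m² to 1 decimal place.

A₁ = Σ Sᵢαᵢ = 91.4×0.07 + 91.4×0.04 + 2.4×0.09 + 192.6×0.04 = 17.974 sabins.
Required A₂ = 0.161·448.056/2.42 = 29.809 sabins.
Absorption to add: 29.809 − 17.974 = 11.835 sabins.
Net gain per m²: Δα = 0.71 − 0.04 = 0.67.
Area = ΔA/Δα = 11.835/0.67 = 17.7 m².

17.7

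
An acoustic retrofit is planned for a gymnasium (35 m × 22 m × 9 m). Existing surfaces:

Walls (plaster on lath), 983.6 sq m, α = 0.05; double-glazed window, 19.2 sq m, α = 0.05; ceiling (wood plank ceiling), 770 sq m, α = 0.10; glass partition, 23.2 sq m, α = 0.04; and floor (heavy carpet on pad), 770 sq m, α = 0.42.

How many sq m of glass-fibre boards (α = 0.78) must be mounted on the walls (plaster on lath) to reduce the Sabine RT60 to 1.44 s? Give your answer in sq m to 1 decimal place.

442.9

Equivalent absorption area: A₁ = 983.6×0.05 + 19.2×0.05 + 770×0.10 + 23.2×0.04 + 770×0.42 = 451.468 sq m.
Required A₂ = 0.161·6930/1.44 = 774.812 sabins.
Absorption to add: 774.812 − 451.468 = 323.345 sabins.
Each sq m of panel replacing the walls (plaster on lath) adds (0.78 − 0.05) = 0.73 sabins.
Panel area = 323.345 / 0.73 = 442.9 sq m.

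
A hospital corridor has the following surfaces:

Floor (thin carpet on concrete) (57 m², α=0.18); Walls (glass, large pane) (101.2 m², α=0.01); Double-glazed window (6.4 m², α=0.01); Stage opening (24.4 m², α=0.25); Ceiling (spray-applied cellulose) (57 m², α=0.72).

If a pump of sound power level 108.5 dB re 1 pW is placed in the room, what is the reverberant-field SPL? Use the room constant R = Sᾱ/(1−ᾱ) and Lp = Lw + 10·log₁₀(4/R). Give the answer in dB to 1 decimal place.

95.7 dB

Σ(Sᵢαᵢ) = 57×0.18 + 101.2×0.01 + 6.4×0.01 + 24.4×0.25 + 57×0.72 = 58.476; total area S = 246.0 m².
ᾱ = 58.476/246.0 = 0.2377; R = Sᾱ/(1−ᾱ) = 58.476/(1−0.2377) = 76.710 m².
Lp = Lw + 10 log₁₀(4/R) = 108.5 -12.83 = 95.7 dB.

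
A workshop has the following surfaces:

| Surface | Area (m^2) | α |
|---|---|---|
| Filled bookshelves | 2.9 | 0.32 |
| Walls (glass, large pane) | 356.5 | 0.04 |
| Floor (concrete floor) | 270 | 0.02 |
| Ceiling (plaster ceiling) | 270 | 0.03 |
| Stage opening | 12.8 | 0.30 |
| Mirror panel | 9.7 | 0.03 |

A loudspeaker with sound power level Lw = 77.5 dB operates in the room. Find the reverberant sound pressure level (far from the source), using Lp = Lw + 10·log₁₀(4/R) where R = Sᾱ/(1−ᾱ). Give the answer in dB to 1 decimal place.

68.2 dB

Σ(Sᵢαᵢ) = 2.9·0.32 + 356.5·0.04 + 270·0.02 + 270·0.03 + 12.8·0.30 + 9.7·0.03 = 32.819; total area S = 921.9 m^2.
ᾱ = 32.819/921.9 = 0.0356; R = Sᾱ/(1−ᾱ) = 32.819/(1−0.0356) = 34.030 m^2.
Lp = Lw + 10 log₁₀(4/R) = 77.5 -9.30 = 68.2 dB.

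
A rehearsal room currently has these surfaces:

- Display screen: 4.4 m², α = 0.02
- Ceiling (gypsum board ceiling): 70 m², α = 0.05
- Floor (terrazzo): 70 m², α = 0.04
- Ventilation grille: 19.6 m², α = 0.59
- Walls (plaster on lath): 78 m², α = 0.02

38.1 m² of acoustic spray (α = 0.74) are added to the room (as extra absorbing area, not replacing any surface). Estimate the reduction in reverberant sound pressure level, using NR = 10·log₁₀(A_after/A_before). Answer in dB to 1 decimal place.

A_before = Σ Sᵢαᵢ = 4.4×0.02 + 70×0.05 + 70×0.04 + 19.6×0.59 + 78×0.02 = 19.512 sabins.
Added absorption = 38.1 × 0.74 = 28.194 sabins.
New total A_after = 47.706 sabins.
NR = 10·log₁₀(47.706/19.512) = 3.9 dB.

3.9 dB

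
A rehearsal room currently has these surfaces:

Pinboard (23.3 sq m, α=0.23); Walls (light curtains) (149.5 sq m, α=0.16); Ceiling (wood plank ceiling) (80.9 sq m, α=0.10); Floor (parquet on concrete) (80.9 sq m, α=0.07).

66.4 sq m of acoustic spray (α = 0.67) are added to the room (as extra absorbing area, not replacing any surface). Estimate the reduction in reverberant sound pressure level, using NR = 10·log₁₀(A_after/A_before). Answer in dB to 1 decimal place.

Summing Sᵢαᵢ: 5.359 + 23.920 + 8.090 + 5.663 → A_before = 43.032 sabins.
Added absorption = 66.4 × 0.67 = 44.488 sabins.
New total A_after = 87.520 sabins.
Reduction = 10 log₁₀(A_after/A_before) = 10 log₁₀(2.0338) = 3.1 dB.

3.1 dB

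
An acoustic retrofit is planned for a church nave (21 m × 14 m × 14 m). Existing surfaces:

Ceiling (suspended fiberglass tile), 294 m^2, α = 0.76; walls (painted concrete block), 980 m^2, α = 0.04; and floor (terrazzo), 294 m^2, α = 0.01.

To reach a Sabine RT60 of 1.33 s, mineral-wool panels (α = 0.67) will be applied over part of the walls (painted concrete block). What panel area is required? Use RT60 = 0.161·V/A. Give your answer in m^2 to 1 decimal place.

Summing Sᵢαᵢ: 223.440 + 39.200 + 2.940 → A₁ = 265.580 sabins.
V = 4116 m³. Target absorption A₂ = 0.161 × 4116 / 1.33 = 498.253 sabins.
Absorption to add: 498.253 − 265.580 = 232.673 sabins.
Net gain per m^2: Δα = 0.67 − 0.04 = 0.63.
Area = ΔA/Δα = 232.673/0.63 = 369.3 m^2.

369.3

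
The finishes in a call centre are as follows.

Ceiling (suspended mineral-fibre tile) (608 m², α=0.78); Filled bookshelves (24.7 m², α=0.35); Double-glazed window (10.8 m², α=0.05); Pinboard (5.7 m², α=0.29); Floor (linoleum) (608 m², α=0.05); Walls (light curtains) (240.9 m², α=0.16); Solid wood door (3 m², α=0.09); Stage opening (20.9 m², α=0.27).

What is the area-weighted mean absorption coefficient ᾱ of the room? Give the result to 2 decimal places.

Total surface area S = 1522.0 m².
Weighted sum Σ Sα = 559.935.
ᾱ = A/S = 0.37.

0.37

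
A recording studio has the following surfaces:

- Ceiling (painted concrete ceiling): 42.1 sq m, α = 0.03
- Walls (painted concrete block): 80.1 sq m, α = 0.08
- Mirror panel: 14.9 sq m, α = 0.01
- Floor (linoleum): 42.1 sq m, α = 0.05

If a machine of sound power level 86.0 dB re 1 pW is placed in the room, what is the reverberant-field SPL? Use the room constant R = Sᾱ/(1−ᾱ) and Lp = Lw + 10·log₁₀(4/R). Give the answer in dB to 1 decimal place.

81.8 dB

A = 9.925 sabins; S = 179.2 sq m.
ᾱ = 0.0554, so room constant R = A/(1−ᾱ) = 10.507 sq m.
Lp = Lw + 10 log₁₀(4/R) = 86.0 -4.19 = 81.8 dB.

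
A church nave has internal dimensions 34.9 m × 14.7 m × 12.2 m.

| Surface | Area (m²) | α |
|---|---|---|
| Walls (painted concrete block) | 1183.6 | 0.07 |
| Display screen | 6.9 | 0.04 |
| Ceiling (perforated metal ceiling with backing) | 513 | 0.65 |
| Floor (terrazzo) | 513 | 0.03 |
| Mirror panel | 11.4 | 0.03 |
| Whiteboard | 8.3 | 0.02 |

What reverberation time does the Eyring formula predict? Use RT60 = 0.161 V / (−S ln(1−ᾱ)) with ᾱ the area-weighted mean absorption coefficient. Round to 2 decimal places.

2.10 s

S = Σ Sᵢ = 2236.2 m².
Σ(Sᵢαᵢ) = 1183.6×0.07 + 6.9×0.04 + 513×0.65 + 513×0.03 + 11.4×0.03 + 8.3×0.02 = 432.476.
Mean coefficient ᾱ = A/S = 0.1934.
Eyring denominator: −S ln(1−ᾱ) = 480.621.
V = 34.9 × 14.7 × 12.2 = 6258.966 m³.
RT60 = 0.161 × 6258.966 / 480.621 = 2.10 s.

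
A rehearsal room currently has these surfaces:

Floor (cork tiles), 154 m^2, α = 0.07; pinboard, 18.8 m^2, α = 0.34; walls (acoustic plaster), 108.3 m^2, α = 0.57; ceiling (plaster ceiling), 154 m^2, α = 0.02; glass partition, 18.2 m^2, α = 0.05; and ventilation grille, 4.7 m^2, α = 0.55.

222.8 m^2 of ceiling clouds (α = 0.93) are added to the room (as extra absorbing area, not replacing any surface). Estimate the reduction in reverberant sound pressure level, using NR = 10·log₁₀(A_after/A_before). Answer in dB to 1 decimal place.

A_before = Σ Sᵢαᵢ = 154*0.07 + 18.8*0.34 + 108.3*0.57 + 154*0.02 + 18.2*0.05 + 4.7*0.55 = 85.478 sabins.
Treatment contributes 222.8·0.93 = 207.204 sabins.
New total A_after = 292.682 sabins.
Reduction = 10 log₁₀(A_after/A_before) = 10 log₁₀(3.4241) = 5.3 dB.

5.3 dB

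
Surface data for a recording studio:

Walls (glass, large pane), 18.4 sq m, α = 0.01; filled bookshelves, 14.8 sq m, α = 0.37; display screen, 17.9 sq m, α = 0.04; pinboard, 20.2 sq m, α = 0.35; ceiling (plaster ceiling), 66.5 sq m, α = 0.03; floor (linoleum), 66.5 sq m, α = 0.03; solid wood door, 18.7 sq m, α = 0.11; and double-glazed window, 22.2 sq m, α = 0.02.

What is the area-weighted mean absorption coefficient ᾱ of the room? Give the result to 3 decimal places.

S = Σ Sᵢ = 18.4 + 14.8 + 17.9 + 20.2 + 66.5 + 66.5 + 18.7 + 22.2 = 245.2 sq m.
Weighted sum Σ Sα = 19.937.
ᾱ = 19.937 / 245.2 = 0.081.

0.081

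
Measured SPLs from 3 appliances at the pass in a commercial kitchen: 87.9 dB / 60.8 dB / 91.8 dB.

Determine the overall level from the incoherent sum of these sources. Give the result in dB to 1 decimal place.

Converting to relative power and adding: 10^(87.9/10) + 10^(60.8/10) + 10^(91.8/10) = 2.131e+09.
Combined level = 10 log₁₀(2.131e+09) = 93.3 dB.

93.3 dB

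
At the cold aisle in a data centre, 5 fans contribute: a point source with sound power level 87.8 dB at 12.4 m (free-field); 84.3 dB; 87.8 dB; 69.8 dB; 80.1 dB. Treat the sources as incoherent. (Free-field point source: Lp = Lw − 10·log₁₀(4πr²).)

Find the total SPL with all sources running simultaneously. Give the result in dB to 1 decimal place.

89.9 dB

Source at 12.4 m: Lp = 87.8 − 10·log₁₀(4π·12.4²) = 87.8 − 10·log₁₀(1932.205) = 54.9 dB.
Sum in the linear (power) domain: Σ 10^(Lᵢ/10) = 10^(54.9/10) + 10^(84.3/10) + 10^(87.8/10) + 10^(69.8/10) + 10^(80.1/10) = 9.839e+08.
Back to dB: 10·log₁₀ Σ = 89.9 dB.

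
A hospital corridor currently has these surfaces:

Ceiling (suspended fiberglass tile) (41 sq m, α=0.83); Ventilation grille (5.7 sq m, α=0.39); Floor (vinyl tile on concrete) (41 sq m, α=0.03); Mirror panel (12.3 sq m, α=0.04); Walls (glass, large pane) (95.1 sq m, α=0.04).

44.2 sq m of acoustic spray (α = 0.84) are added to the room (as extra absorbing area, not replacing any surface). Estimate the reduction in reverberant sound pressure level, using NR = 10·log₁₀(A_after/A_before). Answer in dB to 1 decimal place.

A_before = Σ Sᵢαᵢ = 41·0.83 + 5.7·0.39 + 41·0.03 + 12.3·0.04 + 95.1·0.04 = 41.779 sabins.
Added absorption = 44.2 × 0.84 = 37.128 sabins.
A_after = 41.779 + 37.128 = 78.907 sabins.
Reduction = 10 log₁₀(A_after/A_before) = 10 log₁₀(1.8887) = 2.8 dB.

2.8 dB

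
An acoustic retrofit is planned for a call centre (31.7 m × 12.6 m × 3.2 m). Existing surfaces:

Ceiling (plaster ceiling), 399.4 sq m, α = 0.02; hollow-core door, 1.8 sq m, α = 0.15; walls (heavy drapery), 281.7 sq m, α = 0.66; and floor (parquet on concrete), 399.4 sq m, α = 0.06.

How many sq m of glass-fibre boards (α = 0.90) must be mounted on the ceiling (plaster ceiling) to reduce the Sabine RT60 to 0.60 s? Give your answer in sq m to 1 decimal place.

Equivalent absorption area: A₁ = 399.4×0.02 + 1.8×0.15 + 281.7×0.66 + 399.4×0.06 = 218.144 sq m.
V = 1278.144 m³. Target absorption A₂ = 0.161 × 1278.144 / 0.60 = 342.969 sabins.
ΔA needed = 342.969 − 218.144 = 124.825 sabins.
Net gain per sq m: Δα = 0.90 − 0.02 = 0.88.
Panel area = 124.825 / 0.88 = 141.8 sq m.

141.8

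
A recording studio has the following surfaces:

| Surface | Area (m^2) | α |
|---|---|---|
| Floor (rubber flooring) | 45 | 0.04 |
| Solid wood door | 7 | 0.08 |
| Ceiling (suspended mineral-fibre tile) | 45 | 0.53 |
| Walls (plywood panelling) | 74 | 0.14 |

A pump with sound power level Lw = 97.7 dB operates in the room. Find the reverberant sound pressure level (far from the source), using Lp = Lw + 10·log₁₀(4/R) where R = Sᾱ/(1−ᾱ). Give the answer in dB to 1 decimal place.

87.0 dB

A = 36.570 sabins; S = 171.0 m^2.
ᾱ = 36.570/171.0 = 0.2139; R = Sᾱ/(1−ᾱ) = 36.570/(1−0.2139) = 46.521 m^2.
Lp = 97.7 + 10·log₁₀(4/46.521) = 97.7 + (-10.66) = 87.0 dB.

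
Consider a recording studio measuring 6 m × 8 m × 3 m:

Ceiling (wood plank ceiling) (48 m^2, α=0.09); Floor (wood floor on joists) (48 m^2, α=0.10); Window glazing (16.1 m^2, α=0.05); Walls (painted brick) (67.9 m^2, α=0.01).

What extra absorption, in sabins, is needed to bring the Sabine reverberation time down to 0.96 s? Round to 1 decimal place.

A₁ = Σ Sᵢαᵢ = 48×0.09 + 48×0.10 + 16.1×0.05 + 67.9×0.01 = 10.604 sabins.
V = 144 m³. Required absorption A₂ = 0.161 × 144 / 0.96 = 24.150 sabins.
ΔA = A₂ − A₁ = 24.150 − 10.604 = 13.5 sabins.

13.5 sabins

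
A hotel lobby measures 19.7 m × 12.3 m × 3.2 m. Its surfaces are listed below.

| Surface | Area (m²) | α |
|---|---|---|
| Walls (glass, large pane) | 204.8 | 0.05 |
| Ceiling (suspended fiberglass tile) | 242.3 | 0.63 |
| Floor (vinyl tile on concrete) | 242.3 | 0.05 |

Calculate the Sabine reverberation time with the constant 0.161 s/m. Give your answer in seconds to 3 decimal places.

0.713 s

A = Σ Sᵢαᵢ = 204.8×0.05 + 242.3×0.63 + 242.3×0.05 = 175.004 sabins.
Room volume: 775.392 m³.
T = 0.161 V/A = 0.161·775.392/175.004 = 0.713 s.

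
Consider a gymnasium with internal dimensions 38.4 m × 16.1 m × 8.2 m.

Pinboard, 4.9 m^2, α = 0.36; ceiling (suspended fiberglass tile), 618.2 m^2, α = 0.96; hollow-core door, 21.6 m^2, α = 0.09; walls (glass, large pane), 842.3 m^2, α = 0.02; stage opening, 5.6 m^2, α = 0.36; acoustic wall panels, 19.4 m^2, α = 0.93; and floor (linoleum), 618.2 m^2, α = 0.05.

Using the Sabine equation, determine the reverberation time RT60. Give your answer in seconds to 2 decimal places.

Equivalent absorption area: A = 4.9*0.36 + 618.2*0.96 + 21.6*0.09 + 842.3*0.02 + 5.6*0.36 + 19.4*0.93 + 618.2*0.05 = 664.994 m^2.
V = 38.4·16.1·8.2 = 5069.568 m³.
T = 0.161 V/A = 0.161·5069.568/664.994 = 1.23 s.

1.23 s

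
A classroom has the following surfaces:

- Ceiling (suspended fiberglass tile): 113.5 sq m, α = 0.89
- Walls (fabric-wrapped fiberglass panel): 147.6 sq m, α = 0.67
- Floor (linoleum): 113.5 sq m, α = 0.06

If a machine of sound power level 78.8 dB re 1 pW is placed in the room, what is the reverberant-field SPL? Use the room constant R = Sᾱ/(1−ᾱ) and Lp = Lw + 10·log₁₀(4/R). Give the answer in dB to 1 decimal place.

58.2 dB

A = 206.717 sabins; S = 374.6 sq m.
ᾱ = 206.717/374.6 = 0.5518; R = Sᾱ/(1−ᾱ) = 206.717/(1−0.5518) = 461.216 sq m.
Lp = 78.8 + 10·log₁₀(4/461.216) = 78.8 + (-20.62) = 58.2 dB.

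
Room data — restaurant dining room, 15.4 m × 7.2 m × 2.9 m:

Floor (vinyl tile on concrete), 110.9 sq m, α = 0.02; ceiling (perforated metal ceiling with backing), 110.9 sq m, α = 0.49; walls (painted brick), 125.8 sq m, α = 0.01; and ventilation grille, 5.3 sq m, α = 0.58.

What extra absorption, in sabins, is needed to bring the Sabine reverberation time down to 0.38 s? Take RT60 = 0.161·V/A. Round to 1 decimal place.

75.3 sabins

A₁ = Σ Sᵢαᵢ = 110.9*0.02 + 110.9*0.49 + 125.8*0.01 + 5.3*0.58 = 60.891 sabins.
Target A₂ = 0.161·321.552/0.38 = 136.237 sabins (V = 321.552 m³).
ΔA = A₂ − A₁ = 136.237 − 60.891 = 75.3 sabins.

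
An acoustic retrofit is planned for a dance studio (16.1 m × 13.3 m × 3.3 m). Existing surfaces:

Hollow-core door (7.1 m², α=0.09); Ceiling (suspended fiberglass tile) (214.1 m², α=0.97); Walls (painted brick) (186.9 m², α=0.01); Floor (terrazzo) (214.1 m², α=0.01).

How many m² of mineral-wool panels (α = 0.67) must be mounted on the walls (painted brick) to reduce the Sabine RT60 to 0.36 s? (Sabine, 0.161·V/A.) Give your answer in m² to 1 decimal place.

A₁ = Σ Sᵢαᵢ = 7.1×0.09 + 214.1×0.97 + 186.9×0.01 + 214.1×0.01 = 212.326 sabins.
V = 706.629 m³. Target absorption A₂ = 0.161 × 706.629 / 0.36 = 316.020 sabins.
ΔA needed = 316.020 − 212.326 = 103.694 sabins.
Each m² of panel replacing the walls (painted brick) adds (0.67 − 0.01) = 0.66 sabins.
Panel area = 103.694 / 0.66 = 157.1 m².

157.1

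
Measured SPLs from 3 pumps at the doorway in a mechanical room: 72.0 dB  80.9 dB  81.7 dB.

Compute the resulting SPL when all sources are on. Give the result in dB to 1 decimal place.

Sum in the linear (power) domain: Σ 10^(Lᵢ/10) = 10^(72.0/10) + 10^(80.9/10) + 10^(81.7/10) = 2.868e+08.
Back to dB: 10·log₁₀ Σ = 84.6 dB.

84.6 dB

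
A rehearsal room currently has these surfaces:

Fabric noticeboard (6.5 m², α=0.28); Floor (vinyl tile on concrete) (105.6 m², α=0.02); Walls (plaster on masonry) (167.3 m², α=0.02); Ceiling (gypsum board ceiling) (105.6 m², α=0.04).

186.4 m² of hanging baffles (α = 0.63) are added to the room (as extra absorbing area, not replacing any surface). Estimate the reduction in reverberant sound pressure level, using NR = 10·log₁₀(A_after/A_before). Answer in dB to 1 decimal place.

10.5 dB

Summing Sᵢαᵢ: 1.820 + 2.112 + 3.346 + 4.224 → A_before = 11.502 sabins.
Treatment contributes 186.4·0.63 = 117.432 sabins.
New total A_after = 128.934 sabins.
Reduction = 10 log₁₀(A_after/A_before) = 10 log₁₀(11.2097) = 10.5 dB.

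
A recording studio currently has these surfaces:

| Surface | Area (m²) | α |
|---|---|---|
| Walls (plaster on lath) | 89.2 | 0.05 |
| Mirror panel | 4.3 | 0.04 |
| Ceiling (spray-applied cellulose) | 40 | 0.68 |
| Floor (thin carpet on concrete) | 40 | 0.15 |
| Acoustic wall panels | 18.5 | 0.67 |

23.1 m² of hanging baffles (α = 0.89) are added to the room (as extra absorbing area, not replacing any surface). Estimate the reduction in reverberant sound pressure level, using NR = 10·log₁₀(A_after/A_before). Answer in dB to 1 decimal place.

1.5 dB

Summing Sᵢαᵢ: 4.460 + 0.172 + 27.200 + 6.000 + 12.395 → A_before = 50.227 sabins.
Added absorption = 23.1 × 0.89 = 20.559 sabins.
New total A_after = 70.786 sabins.
Reduction = 10 log₁₀(A_after/A_before) = 10 log₁₀(1.4093) = 1.5 dB.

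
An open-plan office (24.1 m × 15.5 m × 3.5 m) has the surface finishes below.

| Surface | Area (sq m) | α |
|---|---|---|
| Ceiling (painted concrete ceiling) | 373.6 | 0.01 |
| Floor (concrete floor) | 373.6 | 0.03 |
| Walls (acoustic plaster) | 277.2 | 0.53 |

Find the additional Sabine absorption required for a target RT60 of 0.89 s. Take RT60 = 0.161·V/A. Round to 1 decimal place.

74.7 sabins

A₁ = Σ Sᵢαᵢ = 373.6*0.01 + 373.6*0.03 + 277.2*0.53 = 161.860 sabins.
Target A₂ = 0.161·1307.425/0.89 = 236.512 sabins (V = 1307.425 m³).
Additional absorption ΔA = 236.512 − 161.860 = 74.7 sabins.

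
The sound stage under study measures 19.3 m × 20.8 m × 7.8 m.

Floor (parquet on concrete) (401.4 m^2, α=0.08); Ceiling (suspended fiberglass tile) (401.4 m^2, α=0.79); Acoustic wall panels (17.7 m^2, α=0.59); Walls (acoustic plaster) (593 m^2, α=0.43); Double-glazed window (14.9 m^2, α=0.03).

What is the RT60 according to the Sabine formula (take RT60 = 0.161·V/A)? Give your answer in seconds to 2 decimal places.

A = Σ Sᵢαᵢ = 401.4*0.08 + 401.4*0.79 + 17.7*0.59 + 593*0.43 + 14.9*0.03 = 615.098 sabins.
Room volume: 3131.232 m³.
T = 0.161 V/A = 0.161·3131.232/615.098 = 0.82 s.

0.82 sec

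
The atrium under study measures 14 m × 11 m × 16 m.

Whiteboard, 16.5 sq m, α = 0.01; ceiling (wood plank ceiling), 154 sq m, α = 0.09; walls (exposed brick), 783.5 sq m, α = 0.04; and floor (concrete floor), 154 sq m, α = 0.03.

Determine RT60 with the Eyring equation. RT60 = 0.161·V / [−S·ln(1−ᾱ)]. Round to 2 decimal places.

7.76 seconds

S = Σ Sᵢ = 1108.0 sq m.
Σ(Sᵢαᵢ) = 16.5·0.01 + 154·0.09 + 783.5·0.04 + 154·0.03 = 49.985.
Mean coefficient ᾱ = A/S = 0.0451.
Eyring denominator: −S ln(1−ᾱ) = 51.133.
V = 14 × 11 × 16 = 2464 m³.
T = 0.161·V/[−S·ln(1−ᾱ)] = 0.161·2464/51.133 = 7.76 s.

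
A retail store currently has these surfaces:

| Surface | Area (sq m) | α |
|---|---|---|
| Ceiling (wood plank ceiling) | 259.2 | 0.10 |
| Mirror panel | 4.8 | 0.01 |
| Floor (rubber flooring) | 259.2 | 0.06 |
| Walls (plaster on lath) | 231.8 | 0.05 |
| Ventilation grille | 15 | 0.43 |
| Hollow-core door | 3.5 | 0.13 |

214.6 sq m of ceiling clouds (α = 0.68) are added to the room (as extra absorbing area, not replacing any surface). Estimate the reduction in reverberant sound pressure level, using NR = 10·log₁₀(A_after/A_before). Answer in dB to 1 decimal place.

5.4 dB

Total absorption A_before = 259.2*0.10 + 4.8*0.01 + 259.2*0.06 + 231.8*0.05 + 15*0.43 + 3.5*0.13
  = 25.920 + 0.048 + 15.552 + 11.590 + 6.450 + 0.455 = 60.015 sq m sabins.
Added absorption = 214.6 × 0.68 = 145.928 sabins.
New total A_after = 205.943 sabins.
Reduction = 10 log₁₀(A_after/A_before) = 10 log₁₀(3.4315) = 5.4 dB.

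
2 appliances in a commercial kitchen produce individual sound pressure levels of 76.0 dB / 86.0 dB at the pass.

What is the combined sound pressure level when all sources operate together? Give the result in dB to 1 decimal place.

Converting to relative power and adding: 10^(76.0/10) + 10^(86.0/10) = 4.379e+08.
Combined level = 10 log₁₀(4.379e+08) = 86.4 dB.

86.4 dB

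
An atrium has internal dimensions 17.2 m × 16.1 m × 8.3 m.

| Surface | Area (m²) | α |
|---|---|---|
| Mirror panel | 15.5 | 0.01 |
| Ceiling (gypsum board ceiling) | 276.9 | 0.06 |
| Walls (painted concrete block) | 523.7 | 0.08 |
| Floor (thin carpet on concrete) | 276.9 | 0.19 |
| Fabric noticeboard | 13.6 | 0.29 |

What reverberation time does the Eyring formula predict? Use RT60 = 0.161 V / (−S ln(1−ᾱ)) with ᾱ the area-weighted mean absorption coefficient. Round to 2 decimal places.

3.04 s

S = Σ Sᵢ = 1106.6 m².
Absorption A = 15.5×0.01 + 276.9×0.06 + 523.7×0.08 + 276.9×0.19 + 13.6×0.29 = 115.220 sabins.
Mean coefficient ᾱ = A/S = 0.1041.
−S·ln(1−ᾱ) = −1106.6 × ln(1 − 0.1041) = 121.645.
V = 17.2 × 16.1 × 8.3 = 2298.436 m³.
RT60 = 0.161 × 2298.436 / 121.645 = 3.04 s.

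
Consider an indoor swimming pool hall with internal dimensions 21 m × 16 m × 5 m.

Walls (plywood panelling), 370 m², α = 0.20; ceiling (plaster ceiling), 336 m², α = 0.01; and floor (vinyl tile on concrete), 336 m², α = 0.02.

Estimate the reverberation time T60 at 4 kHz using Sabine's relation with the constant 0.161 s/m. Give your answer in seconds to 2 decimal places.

Summing Sᵢαᵢ: 74.000 + 3.360 + 6.720 → A = 84.080 sabins.
Room volume: 1680 m³.
RT60 = 0.161 · V / A = 0.161 × 1680 / 84.080 = 3.22 s.

3.22 sec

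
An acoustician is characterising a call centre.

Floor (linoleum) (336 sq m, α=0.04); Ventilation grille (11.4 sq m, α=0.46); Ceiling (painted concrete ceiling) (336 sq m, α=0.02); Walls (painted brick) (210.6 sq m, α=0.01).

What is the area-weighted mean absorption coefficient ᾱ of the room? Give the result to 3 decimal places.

0.031

Total surface area S = 894.0 sq m.
A = 336·0.04 + 11.4·0.46 + 336·0.02 + 210.6·0.01 = 27.510 sabins.
ᾱ = 27.510 / 894.0 = 0.031.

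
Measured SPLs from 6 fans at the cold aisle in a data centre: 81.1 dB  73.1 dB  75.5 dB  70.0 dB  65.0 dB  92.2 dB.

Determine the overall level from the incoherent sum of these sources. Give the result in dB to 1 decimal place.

Σ 10^(Lᵢ/10) = 1.857e+09.
L_total = 10·log₁₀(1.857e+09) = 92.7 dB.

92.7 dB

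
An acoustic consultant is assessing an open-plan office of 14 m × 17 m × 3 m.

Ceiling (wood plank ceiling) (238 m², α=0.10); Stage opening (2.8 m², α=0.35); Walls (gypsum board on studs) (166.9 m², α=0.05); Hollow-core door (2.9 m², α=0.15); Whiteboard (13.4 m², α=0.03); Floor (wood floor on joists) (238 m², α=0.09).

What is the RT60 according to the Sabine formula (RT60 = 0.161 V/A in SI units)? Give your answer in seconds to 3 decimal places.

Summing Sᵢαᵢ: 23.800 + 0.980 + 8.345 + 0.435 + 0.402 + 21.420 → A = 55.382 sabins.
V = 14·17·3 = 714 m³.
T = 0.161 V/A = 0.161·714/55.382 = 2.076 s.

2.076 seconds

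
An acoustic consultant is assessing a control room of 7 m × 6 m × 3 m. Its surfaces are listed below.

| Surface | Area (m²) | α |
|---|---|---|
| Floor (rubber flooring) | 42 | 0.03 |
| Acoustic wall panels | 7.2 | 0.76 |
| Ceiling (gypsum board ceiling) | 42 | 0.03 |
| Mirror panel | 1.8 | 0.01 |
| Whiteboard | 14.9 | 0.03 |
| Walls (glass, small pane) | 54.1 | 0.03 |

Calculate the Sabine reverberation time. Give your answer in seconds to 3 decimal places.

2.013 sec

Summing Sᵢαᵢ: 1.260 + 5.472 + 1.260 + 0.018 + 0.447 + 1.623 → A = 10.080 sabins.
V = 7·6·3 = 126 m³.
T = 0.161 V/A = 0.161·126/10.080 = 2.013 s.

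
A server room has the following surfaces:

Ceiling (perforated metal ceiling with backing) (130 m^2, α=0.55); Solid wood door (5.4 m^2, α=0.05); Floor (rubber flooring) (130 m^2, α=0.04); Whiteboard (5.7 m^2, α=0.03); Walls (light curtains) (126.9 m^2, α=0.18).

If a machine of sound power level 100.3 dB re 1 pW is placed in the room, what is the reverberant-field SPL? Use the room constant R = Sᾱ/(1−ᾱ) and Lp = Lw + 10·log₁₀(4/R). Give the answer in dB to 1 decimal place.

85.1 dB

Σ(Sᵢαᵢ) = 130×0.55 + 5.4×0.05 + 130×0.04 + 5.7×0.03 + 126.9×0.18 = 99.983; total area S = 398.0 m^2.
ᾱ = 99.983/398.0 = 0.2512; R = Sᾱ/(1−ᾱ) = 99.983/(1−0.2512) = 133.524 m^2.
Lp = Lw + 10 log₁₀(4/R) = 100.3 -15.23 = 85.1 dB.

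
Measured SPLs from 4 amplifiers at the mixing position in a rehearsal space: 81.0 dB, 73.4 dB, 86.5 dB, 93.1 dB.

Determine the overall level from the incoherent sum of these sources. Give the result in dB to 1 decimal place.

94.2 dB

Σ 10^(Lᵢ/10) = 2.636e+09.
Combined level = 10 log₁₀(2.636e+09) = 94.2 dB.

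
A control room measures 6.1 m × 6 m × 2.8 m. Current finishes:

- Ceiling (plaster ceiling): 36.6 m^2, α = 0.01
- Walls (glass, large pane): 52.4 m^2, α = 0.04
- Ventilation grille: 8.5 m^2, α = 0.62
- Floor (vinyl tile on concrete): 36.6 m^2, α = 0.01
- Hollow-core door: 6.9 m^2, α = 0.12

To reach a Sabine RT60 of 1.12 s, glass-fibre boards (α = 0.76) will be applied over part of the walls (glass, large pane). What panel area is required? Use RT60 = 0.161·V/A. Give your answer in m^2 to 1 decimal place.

Total absorption A₁ = 36.6*0.01 + 52.4*0.04 + 8.5*0.62 + 36.6*0.01 + 6.9*0.12
  = 0.366 + 2.096 + 5.270 + 0.366 + 0.828 = 8.926 m^2 sabins.
Required A₂ = 0.161·102.48/1.12 = 14.732 sabins.
Absorption to add: 14.732 − 8.926 = 5.806 sabins.
Net gain per m^2: Δα = 0.76 − 0.04 = 0.72.
Area = ΔA/Δα = 5.806/0.72 = 8.1 m^2.

8.1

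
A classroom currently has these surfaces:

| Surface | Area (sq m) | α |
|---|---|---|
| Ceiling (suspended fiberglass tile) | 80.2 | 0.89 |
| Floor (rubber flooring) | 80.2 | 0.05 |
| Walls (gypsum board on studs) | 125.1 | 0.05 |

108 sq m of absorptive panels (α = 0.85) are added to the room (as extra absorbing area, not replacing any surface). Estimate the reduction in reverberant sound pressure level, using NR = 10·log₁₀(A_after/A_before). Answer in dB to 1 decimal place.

A_before = Σ Sᵢαᵢ = 80.2*0.89 + 80.2*0.05 + 125.1*0.05 = 81.643 sabins.
Treatment contributes 108·0.85 = 91.800 sabins.
A_after = 81.643 + 91.800 = 173.443 sabins.
NR = 10·log₁₀(173.443/81.643) = 3.3 dB.

3.3 dB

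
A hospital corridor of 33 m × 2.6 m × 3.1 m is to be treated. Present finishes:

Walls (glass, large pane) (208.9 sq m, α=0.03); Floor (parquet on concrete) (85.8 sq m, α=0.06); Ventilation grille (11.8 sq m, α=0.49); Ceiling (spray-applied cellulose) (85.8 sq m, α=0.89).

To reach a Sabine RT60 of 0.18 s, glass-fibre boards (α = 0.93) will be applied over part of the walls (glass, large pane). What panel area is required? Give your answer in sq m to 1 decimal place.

160.4

A₁ = Σ Sᵢαᵢ = 208.9·0.03 + 85.8·0.06 + 11.8·0.49 + 85.8·0.89 = 93.559 sabins.
Required A₂ = 0.161·265.98/0.18 = 237.904 sabins.
ΔA needed = 237.904 − 93.559 = 144.345 sabins.
Net gain per sq m: Δα = 0.93 − 0.03 = 0.90.
Panel area = 144.345 / 0.90 = 160.4 sq m.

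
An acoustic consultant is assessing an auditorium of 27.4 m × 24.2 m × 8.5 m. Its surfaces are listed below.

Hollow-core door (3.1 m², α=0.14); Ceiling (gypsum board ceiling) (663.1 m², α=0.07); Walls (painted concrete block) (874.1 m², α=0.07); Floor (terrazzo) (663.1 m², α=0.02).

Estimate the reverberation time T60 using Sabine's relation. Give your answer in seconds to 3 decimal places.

Total absorption A = 3.1×0.14 + 663.1×0.07 + 874.1×0.07 + 663.1×0.02
  = 0.434 + 46.417 + 61.187 + 13.262 = 121.300 m² sabins.
Room volume: 5636.18 m³.
RT60 = 0.161 · V / A = 0.161 × 5636.18 / 121.300 = 7.481 s.

7.481 s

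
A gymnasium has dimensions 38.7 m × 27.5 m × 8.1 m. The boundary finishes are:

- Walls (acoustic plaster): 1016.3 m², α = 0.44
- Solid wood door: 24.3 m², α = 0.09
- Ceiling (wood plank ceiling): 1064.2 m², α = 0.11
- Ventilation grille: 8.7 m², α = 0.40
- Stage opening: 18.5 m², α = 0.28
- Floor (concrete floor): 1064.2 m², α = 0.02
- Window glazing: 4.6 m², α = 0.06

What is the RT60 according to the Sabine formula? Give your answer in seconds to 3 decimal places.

2.326 s

Summing Sᵢαᵢ: 447.172 + 2.187 + 117.062 + 3.480 + 5.180 + 21.284 + 0.276 → A = 596.641 sabins.
V = 38.7·27.5·8.1 = 8620.425 m³.
Sabine: RT60 = 0.161 × 8620.425 / 596.641 = 2.326 s.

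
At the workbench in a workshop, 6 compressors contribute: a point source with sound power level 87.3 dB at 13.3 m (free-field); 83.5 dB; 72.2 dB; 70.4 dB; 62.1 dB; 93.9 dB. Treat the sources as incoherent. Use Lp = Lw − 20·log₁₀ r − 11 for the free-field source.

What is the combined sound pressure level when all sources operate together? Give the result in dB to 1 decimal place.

Source at 13.3 m: Lp = 87.3 − 20·log₁₀(13.3) − 11 = 53.8 dB.
Sum in the linear (power) domain: Σ 10^(Lᵢ/10) = 10^(53.8/10) + 10^(83.5/10) + 10^(72.2/10) + 10^(70.4/10) + 10^(62.1/10) + 10^(93.9/10) = 2.708e+09.
Combined level = 10 log₁₀(2.708e+09) = 94.3 dB.

94.3 dB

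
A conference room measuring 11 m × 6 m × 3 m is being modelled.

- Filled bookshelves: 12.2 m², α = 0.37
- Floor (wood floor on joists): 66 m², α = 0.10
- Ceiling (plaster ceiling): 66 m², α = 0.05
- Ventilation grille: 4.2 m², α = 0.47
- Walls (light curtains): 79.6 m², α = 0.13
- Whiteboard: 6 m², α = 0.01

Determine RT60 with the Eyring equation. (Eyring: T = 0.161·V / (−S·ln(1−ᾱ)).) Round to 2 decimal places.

Total surface area S = 12.2 + 66 + 66 + 4.2 + 79.6 + 6 = 234.0 m².
Σ(Sᵢαᵢ) = 12.2×0.37 + 66×0.10 + 66×0.05 + 4.2×0.47 + 79.6×0.13 + 6×0.01 = 26.796.
ᾱ = 26.796 / 234.0 = 0.1145.
−S·ln(1−ᾱ) = −234.0 × ln(1 − 0.1145) = 28.455.
V = 11 × 6 × 3 = 198 m³.
T = 0.161·V/[−S·ln(1−ᾱ)] = 0.161·198/28.455 = 1.12 s.

1.12 s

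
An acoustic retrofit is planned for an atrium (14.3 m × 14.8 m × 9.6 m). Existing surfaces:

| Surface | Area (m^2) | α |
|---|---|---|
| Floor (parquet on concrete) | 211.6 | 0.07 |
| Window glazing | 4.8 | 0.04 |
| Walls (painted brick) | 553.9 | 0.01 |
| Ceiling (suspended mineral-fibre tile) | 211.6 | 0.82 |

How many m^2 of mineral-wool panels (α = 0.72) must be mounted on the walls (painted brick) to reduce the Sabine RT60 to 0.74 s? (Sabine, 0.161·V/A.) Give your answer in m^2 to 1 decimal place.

Equivalent absorption area: A₁ = 211.6*0.07 + 4.8*0.04 + 553.9*0.01 + 211.6*0.82 = 194.055 m^2.
V = 2031.744 m³. Target absorption A₂ = 0.161 × 2031.744 / 0.74 = 442.042 sabins.
Absorption to add: 442.042 − 194.055 = 247.987 sabins.
Each m^2 of panel replacing the walls (painted brick) adds (0.72 − 0.01) = 0.71 sabins.
Panel area = 247.987 / 0.71 = 349.3 m^2.

349.3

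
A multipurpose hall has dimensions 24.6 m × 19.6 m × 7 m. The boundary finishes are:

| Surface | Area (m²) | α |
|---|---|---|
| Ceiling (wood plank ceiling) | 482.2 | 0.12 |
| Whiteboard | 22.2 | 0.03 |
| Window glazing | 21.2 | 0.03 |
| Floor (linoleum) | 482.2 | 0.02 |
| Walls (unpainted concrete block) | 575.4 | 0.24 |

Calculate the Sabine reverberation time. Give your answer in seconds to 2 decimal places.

A = Σ Sᵢαᵢ = 482.2·0.12 + 22.2·0.03 + 21.2·0.03 + 482.2·0.02 + 575.4·0.24 = 206.906 sabins.
V = 24.6·19.6·7 = 3375.12 m³.
RT60 = 0.161 · V / A = 0.161 × 3375.12 / 206.906 = 2.63 s.

2.63 sec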